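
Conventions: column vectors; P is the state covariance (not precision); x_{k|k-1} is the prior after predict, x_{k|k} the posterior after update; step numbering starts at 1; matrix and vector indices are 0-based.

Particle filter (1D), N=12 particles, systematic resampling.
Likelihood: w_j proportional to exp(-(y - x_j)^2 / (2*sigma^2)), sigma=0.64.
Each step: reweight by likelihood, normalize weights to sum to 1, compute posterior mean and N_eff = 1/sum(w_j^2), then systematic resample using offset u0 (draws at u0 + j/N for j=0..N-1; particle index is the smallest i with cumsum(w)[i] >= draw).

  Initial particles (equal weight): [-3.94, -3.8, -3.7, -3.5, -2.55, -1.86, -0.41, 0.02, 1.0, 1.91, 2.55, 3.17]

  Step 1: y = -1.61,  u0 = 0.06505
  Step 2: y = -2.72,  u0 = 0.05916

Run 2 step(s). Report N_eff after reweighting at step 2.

step 1: w=[0.0009, 0.0019, 0.0032, 0.0085, 0.2267, 0.6177, 0.1149, 0.0260, 0.0002, 0.0000, 0.0000, 0.0000]  mean=-1.8258  Neff=2.2378  idx=[4, 4, 4, 5, 5, 5, 5, 5, 5, 5, 6, 7]
step 2: w=[0.1683, 0.1683, 0.1683, 0.0707, 0.0707, 0.0707, 0.0707, 0.0707, 0.0707, 0.0707, 0.0003, 0.0000]  mean=-2.2080  Neff=8.3363  idx=[0, 0, 1, 1, 2, 2, 3, 4, 6, 7, 8, 9]

N_eff = 8.3363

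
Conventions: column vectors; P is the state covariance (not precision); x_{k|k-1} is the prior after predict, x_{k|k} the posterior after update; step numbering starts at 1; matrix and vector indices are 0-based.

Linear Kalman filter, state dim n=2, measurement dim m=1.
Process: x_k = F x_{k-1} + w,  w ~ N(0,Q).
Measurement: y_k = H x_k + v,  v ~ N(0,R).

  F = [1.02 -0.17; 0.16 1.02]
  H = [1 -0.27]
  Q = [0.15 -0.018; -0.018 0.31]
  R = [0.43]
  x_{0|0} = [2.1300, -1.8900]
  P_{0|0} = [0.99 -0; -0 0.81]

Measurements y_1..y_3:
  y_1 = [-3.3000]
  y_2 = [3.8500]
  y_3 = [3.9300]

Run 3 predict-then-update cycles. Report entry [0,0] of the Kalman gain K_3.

K[0,0] = 0.4036

step 1: x^-=[2.4939, -1.5870]  P^-=[1.2034 0.0031; 0.0031 1.1781]  S=[1.7176]  K=[0.7001; -0.1834]  nu=[-6.2224]  x^+=[-1.8626, -0.4460]  P^+=[0.3614 0.2236; 0.2236 1.1203]
step 2: x^-=[-1.8241, -0.7529]  P^-=[0.4809 0.0733; 0.0733 1.5578]  S=[0.9848]  K=[0.4682; -0.3526]  nu=[5.4708]  x^+=[0.7372, -2.6822]  P^+=[0.2650 0.2359; 0.2359 1.4353]
step 3: x^-=[1.2079, -2.6179]  P^-=[0.3854 0.0154; 0.0154 1.8871]  S=[0.9446]  K=[0.4036; -0.5231]  nu=[2.0153]  x^+=[2.0212, -3.6721]  P^+=[0.2315 0.2148; 0.2148 1.6286]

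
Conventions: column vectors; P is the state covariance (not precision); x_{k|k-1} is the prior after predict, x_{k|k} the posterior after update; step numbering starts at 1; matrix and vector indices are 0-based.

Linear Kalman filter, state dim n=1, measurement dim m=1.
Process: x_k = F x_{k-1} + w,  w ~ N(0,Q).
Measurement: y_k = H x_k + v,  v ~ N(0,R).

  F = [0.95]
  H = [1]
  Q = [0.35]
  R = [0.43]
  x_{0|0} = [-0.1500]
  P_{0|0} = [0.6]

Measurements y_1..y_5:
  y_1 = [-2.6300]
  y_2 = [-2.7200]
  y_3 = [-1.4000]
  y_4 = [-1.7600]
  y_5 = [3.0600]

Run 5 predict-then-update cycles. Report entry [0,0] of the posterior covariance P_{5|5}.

step 1: x^-=[-0.1425]  P^-=[0.8915]  S=[1.3215]  K=[0.6746]  nu=[-2.4875]  x^+=[-1.8206]  P^+=[0.2901]
step 2: x^-=[-1.7296]  P^-=[0.6118]  S=[1.0418]  K=[0.5873]  nu=[-0.9904]  x^+=[-2.3112]  P^+=[0.2525]
step 3: x^-=[-2.1956]  P^-=[0.5779]  S=[1.0079]  K=[0.5734]  nu=[0.7956]  x^+=[-1.7394]  P^+=[0.2465]
step 4: x^-=[-1.6525]  P^-=[0.5725]  S=[1.0025]  K=[0.5711]  nu=[-0.1075]  x^+=[-1.7139]  P^+=[0.2456]
step 5: x^-=[-1.6282]  P^-=[0.5716]  S=[1.0016]  K=[0.5707]  nu=[4.6882]  x^+=[1.0473]  P^+=[0.2454]

P_post[0,0] = 0.2454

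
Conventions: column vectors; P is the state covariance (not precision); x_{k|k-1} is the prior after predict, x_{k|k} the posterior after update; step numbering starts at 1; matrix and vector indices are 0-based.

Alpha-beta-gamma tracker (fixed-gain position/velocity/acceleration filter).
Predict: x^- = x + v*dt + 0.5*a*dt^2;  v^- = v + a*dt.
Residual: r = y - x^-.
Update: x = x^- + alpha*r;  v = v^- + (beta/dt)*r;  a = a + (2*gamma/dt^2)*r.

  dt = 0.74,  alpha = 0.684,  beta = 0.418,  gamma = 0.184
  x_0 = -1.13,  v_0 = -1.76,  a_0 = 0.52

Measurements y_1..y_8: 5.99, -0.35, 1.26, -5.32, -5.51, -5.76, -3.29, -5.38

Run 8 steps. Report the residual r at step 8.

resid = 1.0773

step 1: x_pred=-2.2900  r=8.2800  x^+=3.3735  v^+=3.3019  a^+=6.0844
step 2: x_pred=7.4828  r=-7.8328  x^+=2.1252  v^+=3.3798  a^+=0.8205
step 3: x_pred=4.8509  r=-3.5909  x^+=2.3947  v^+=1.9587  a^+=-1.5926
step 4: x_pred=3.4081  r=-8.7281  x^+=-2.5619  v^+=-4.1501  a^+=-7.4581
step 5: x_pred=-7.6750  r=2.1650  x^+=-6.1941  v^+=-8.4461  a^+=-6.0032
step 6: x_pred=-14.0880  r=8.3280  x^+=-8.3916  v^+=-8.1843  a^+=-0.4066
step 7: x_pred=-14.5594  r=11.2694  x^+=-6.8511  v^+=-2.1195  a^+=7.1667
step 8: x_pred=-6.4573  r=1.0773  x^+=-5.7204  v^+=3.7924  a^+=7.8907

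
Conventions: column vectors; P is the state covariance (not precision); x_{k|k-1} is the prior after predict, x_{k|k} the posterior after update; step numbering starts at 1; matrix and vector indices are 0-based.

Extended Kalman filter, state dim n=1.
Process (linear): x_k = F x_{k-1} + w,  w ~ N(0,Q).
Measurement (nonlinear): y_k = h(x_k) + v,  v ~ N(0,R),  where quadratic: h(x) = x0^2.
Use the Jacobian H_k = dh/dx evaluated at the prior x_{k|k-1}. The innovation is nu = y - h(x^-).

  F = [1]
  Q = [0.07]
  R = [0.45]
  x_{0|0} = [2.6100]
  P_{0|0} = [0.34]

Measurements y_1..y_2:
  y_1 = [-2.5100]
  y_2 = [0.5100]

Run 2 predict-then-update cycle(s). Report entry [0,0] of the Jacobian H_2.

H_jac[0,0] = 1.7866

step 1: x^-=[2.6100]  P^-=[0.4100]  H_jac=[5.2200]  S=[11.6218]  K=[0.1842]  nu=[-9.3221]  x^+=[0.8933]  P^+=[0.0159]
step 2: x^-=[0.8933]  P^-=[0.0859]  H_jac=[1.7866]  S=[0.7241]  K=[0.2119]  nu=[-0.2880]  x^+=[0.8323]  P^+=[0.0534]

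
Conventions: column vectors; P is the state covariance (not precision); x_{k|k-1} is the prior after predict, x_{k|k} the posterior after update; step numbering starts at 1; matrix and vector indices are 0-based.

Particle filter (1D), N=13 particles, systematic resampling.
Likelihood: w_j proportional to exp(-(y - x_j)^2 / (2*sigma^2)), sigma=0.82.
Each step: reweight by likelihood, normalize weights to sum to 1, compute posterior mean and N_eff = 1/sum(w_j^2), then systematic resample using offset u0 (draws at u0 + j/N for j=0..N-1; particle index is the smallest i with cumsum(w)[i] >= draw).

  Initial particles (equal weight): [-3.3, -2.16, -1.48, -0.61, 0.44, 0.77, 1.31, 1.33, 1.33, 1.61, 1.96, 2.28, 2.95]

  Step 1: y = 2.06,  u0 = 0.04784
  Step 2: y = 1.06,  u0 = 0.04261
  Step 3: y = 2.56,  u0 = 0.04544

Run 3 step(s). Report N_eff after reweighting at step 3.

step 1: w=[0.0000, 0.0000, 0.0000, 0.0009, 0.0244, 0.0499, 0.1132, 0.1157, 0.1157, 0.1480, 0.1707, 0.1659, 0.0954]  mean=1.7376  Neff=7.6694  idx=[5, 6, 7, 7, 8, 9, 9, 10, 10, 11, 11, 11, 12]
step 2: w=[0.1106, 0.1124, 0.1116, 0.1116, 0.1116, 0.0941, 0.0941, 0.0645, 0.0645, 0.0389, 0.0389, 0.0389, 0.0083]  mean=1.5241  Neff=10.7689  idx=[0, 1, 1, 2, 3, 3, 4, 5, 6, 6, 8, 9, 11]
step 3: w=[0.0149, 0.0505, 0.0505, 0.0523, 0.0523, 0.0523, 0.0523, 0.0824, 0.0824, 0.0824, 0.1234, 0.1521, 0.1521]  mean=1.7556  Neff=10.1893  idx=[1, 3, 4, 6, 7, 8, 9, 10, 10, 11, 11, 12, 12]

N_eff = 10.1893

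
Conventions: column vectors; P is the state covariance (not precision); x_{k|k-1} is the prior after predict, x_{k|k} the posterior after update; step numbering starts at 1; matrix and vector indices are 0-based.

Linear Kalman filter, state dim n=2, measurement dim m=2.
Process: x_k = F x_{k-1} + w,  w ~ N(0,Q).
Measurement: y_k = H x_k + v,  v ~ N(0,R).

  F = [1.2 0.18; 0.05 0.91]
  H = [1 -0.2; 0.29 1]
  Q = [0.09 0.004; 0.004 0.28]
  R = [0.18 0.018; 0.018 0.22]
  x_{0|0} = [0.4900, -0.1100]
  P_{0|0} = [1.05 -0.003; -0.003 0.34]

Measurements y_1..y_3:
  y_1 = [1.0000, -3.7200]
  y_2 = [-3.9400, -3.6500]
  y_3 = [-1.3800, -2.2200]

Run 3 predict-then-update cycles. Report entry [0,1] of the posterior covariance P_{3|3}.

P_post[0,1] = 0.0089

step 1: x^-=[0.5682, -0.0756]  P^-=[1.6117 0.1194; 0.1194 0.5639]  S=[1.7665 0.4851; 0.4851 0.9887]  K=[0.8505 0.1762; -0.1878 0.6975]  nu=[0.4167, -3.8092]  x^+=[0.2512, -2.8108]  P^+=[0.1579 0.0083; 0.0083 0.1477]
step 2: x^-=[-0.2044, -2.5452]  P^-=[0.3258 0.0468; 0.0468 0.4034]  S=[0.5032 0.0759; 0.0759 0.6780]  K=[0.6076 0.1404; -0.1628 0.6333]  nu=[-4.2446, -1.0455]  x^+=[-2.9304, -2.5161]  P^+=[0.1137 0.0089; 0.0089 0.1338]
step 3: x^-=[-3.9694, -2.4362]  P^-=[0.2618 0.0425; 0.0425 0.3919]  S=[0.4405 0.0556; 0.0556 0.6586]  K=[0.5584 0.1327; -0.1606 0.6274]  nu=[2.1021, 1.3673]  x^+=[-2.6142, -1.9161]  P^+=[0.1047 0.0089; 0.0089 0.1325]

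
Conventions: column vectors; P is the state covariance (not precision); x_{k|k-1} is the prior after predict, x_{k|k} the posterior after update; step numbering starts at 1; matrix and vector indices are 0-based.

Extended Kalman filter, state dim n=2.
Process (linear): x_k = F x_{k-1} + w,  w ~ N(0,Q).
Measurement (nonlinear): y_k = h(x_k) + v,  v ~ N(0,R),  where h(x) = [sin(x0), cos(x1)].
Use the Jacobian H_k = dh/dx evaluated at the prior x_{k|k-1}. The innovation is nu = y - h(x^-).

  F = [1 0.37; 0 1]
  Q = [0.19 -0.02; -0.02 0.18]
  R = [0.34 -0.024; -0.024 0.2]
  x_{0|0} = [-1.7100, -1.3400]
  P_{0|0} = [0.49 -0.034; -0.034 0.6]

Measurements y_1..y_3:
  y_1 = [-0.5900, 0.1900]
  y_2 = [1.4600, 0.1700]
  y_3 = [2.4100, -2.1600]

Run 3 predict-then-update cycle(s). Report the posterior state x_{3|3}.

x_post = [-5.0361, -2.7837]

step 1: x^-=[-2.2058, -1.3400]  P^-=[0.7370 0.1680; 0.1680 0.7800]  H_jac=[-0.5932 0.0000; 0.0000 0.9735]  S=[0.5993 -0.1210; -0.1210 0.9392]  K=[-0.7128 0.0823; -0.0031 0.8081]  nu=[0.2151, -0.0388]  x^+=[-2.3623, -1.3720]  P^+=[0.4119 0.0345; 0.0345 0.1661]
step 2: x^-=[-2.8699, -1.3720]  P^-=[0.6502 0.0759; 0.0759 0.3461]  H_jac=[-0.9633 0.0000; 0.0000 0.9803]  S=[0.9433 -0.0957; -0.0957 0.5326]  K=[-0.6618 0.0208; -0.0132 0.6347]  nu=[1.7283, -0.0275]  x^+=[-4.0143, -1.4122]  P^+=[0.2341 0.0205; 0.0205 0.1298]
step 3: x^-=[-4.5368, -1.4122]  P^-=[0.4570 0.0485; 0.0485 0.3098]  H_jac=[-0.1746 0.0000; 0.0000 0.9874]  S=[0.3539 -0.0324; -0.0324 0.5021]  K=[-0.2181 0.0813; 0.0320 0.6114]  nu=[1.4254, -2.3180]  x^+=[-5.0361, -2.7837]  P^+=[0.4357 0.0218; 0.0218 0.1231]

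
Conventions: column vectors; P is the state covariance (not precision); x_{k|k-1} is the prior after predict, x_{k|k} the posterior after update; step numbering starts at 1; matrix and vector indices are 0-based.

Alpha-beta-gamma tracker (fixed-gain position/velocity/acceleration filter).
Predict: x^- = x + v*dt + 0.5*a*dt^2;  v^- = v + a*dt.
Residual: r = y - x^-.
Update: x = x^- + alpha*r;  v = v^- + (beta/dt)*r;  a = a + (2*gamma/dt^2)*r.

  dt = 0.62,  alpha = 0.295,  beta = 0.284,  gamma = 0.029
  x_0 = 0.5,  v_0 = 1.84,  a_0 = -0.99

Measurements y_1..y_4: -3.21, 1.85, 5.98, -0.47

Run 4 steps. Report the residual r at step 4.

resid = -2.6158

step 1: x_pred=1.4505  r=-4.6605  x^+=0.0757  v^+=-0.9086  a^+=-1.6932
step 2: x_pred=-0.8131  r=2.6631  x^+=-0.0275  v^+=-0.7385  a^+=-1.2914
step 3: x_pred=-0.7336  r=6.7136  x^+=1.2469  v^+=1.5361  a^+=-0.2784
step 4: x_pred=2.1458  r=-2.6158  x^+=1.3741  v^+=0.1653  a^+=-0.6731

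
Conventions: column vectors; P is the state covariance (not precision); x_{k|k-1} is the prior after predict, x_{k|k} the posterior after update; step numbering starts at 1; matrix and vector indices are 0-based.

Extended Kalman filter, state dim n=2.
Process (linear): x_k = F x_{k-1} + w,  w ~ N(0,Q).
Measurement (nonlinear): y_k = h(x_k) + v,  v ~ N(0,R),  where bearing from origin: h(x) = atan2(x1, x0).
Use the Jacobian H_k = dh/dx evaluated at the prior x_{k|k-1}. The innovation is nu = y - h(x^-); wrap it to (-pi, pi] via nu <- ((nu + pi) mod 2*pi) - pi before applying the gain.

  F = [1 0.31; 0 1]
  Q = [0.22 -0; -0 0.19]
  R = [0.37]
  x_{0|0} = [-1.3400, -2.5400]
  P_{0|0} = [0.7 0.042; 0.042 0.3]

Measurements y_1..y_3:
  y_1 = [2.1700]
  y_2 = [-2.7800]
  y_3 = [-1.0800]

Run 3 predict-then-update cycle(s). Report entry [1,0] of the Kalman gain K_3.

K[1,0] = -0.2610

step 1: x^-=[-2.1274, -2.5400]  P^-=[0.9749 0.1350; 0.1350 0.4900]  H_jac=[0.2314 -0.1938]  S=[0.4285]  K=[0.4654; -0.1487]  nu=[-1.8452]  x^+=[-2.9861, -2.2656]  P^+=[0.8821 0.1647; 0.1647 0.4805]
step 2: x^-=[-3.6884, -2.2656]  P^-=[1.2503 0.3136; 0.3136 0.6705]  H_jac=[0.1209 -0.1968]  S=[0.3993]  K=[0.2240; -0.2356]  nu=[-0.1892]  x^+=[-3.7308, -2.2210]  P^+=[1.2303 0.3347; 0.3347 0.6484]
step 3: x^-=[-4.4193, -2.2210]  P^-=[1.7201 0.5357; 0.5357 0.8384]  H_jac=[0.0908 -0.1807]  S=[0.3940]  K=[0.1508; -0.2610]  nu=[1.5959]  x^+=[-4.1787, -2.6375]  P^+=[1.7112 0.5512; 0.5512 0.8115]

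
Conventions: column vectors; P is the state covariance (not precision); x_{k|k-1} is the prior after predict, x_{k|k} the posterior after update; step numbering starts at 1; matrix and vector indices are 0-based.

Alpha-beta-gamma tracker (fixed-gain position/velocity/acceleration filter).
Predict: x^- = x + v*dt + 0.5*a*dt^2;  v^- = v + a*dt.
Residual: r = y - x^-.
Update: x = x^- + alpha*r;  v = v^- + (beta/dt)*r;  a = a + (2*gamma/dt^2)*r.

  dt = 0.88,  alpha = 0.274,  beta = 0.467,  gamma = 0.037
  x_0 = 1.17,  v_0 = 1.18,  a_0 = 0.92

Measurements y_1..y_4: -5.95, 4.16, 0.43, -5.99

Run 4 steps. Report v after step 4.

step 1: x_pred=2.5646  r=-8.5146  x^+=0.2316  v^+=-2.5290  a^+=0.1064
step 2: x_pred=-1.9527  r=6.1127  x^+=-0.2778  v^+=0.8085  a^+=0.6905
step 3: x_pred=0.7011  r=-0.2711  x^+=0.6268  v^+=1.2723  a^+=0.6646
step 4: x_pred=2.0037  r=-7.9937  x^+=-0.1865  v^+=-2.3850  a^+=-0.0993

v_post = -2.3850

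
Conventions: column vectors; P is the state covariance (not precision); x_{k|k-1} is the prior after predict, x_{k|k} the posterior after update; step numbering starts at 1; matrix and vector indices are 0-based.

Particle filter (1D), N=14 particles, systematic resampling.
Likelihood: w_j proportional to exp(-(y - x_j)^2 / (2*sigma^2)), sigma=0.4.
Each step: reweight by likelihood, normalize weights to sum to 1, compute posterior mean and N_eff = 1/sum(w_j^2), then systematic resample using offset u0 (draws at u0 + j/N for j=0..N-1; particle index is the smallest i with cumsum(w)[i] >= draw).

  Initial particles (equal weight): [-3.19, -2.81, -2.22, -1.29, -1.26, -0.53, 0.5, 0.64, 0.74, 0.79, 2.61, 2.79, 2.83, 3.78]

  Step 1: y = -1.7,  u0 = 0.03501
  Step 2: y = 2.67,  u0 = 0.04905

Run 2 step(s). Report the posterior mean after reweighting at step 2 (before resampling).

post_mean = -1.2697

step 1: w=[0.0006, 0.0133, 0.2680, 0.3689, 0.3406, 0.0087, 0.0000, 0.0000, 0.0000, 0.0000, 0.0000, 0.0000, 0.0000, 0.0000]  mean=-1.5437  Neff=3.0849  idx=[2, 2, 2, 2, 3, 3, 3, 3, 3, 4, 4, 4, 4, 4]
step 2: w=[0.0000, 0.0000, 0.0000, 0.0000, 0.0646, 0.0646, 0.0646, 0.0646, 0.0646, 0.1354, 0.1354, 0.1354, 0.1354, 0.1354]  mean=-1.2697  Neff=8.8872  idx=[4, 5, 6, 8, 9, 9, 10, 10, 11, 11, 12, 12, 13, 13]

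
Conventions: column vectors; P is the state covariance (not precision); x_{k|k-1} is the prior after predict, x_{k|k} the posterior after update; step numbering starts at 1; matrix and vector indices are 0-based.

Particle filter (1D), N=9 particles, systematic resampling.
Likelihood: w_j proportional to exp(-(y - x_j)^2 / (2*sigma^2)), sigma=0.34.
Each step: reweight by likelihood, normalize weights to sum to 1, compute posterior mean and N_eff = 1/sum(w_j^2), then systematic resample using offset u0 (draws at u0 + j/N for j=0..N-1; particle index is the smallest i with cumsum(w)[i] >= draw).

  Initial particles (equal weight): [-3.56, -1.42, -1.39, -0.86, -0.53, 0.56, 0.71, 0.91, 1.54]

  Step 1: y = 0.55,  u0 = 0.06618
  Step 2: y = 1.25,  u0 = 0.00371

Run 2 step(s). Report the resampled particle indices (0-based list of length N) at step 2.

step 1: w=[0.0000, 0.0000, 0.0000, 0.0001, 0.0026, 0.4020, 0.3600, 0.2296, 0.0058]  mean=0.6971  Neff=2.9077  idx=[5, 5, 5, 5, 6, 6, 6, 7, 7]
step 2: w=[0.0496, 0.0496, 0.0496, 0.0496, 0.1101, 0.1101, 0.1101, 0.2357, 0.2357]  mean=0.7745  Neff=6.3566  idx=[0, 2, 4, 5, 6, 7, 7, 8, 8]

resampled_idx = [0, 2, 4, 5, 6, 7, 7, 8, 8]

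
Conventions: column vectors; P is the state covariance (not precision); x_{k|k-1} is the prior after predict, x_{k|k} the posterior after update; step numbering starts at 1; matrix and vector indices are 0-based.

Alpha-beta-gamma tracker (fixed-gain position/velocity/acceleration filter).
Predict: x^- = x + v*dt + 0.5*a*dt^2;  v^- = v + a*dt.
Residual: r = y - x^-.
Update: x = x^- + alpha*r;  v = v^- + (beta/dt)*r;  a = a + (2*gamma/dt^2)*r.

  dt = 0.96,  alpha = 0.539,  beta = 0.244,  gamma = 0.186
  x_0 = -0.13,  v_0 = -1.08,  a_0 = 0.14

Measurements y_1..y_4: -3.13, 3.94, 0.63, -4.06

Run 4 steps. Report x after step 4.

step 1: x_pred=-1.1023  r=-2.0277  x^+=-2.1952  v^+=-1.4610  a^+=-0.6785
step 2: x_pred=-3.9104  r=7.8504  x^+=0.3210  v^+=-0.1170  a^+=2.4903
step 3: x_pred=1.3562  r=-0.7262  x^+=0.9648  v^+=2.0891  a^+=2.1972
step 4: x_pred=3.9828  r=-8.0428  x^+=-0.3523  v^+=2.1542  a^+=-1.0492

x_post = -0.3523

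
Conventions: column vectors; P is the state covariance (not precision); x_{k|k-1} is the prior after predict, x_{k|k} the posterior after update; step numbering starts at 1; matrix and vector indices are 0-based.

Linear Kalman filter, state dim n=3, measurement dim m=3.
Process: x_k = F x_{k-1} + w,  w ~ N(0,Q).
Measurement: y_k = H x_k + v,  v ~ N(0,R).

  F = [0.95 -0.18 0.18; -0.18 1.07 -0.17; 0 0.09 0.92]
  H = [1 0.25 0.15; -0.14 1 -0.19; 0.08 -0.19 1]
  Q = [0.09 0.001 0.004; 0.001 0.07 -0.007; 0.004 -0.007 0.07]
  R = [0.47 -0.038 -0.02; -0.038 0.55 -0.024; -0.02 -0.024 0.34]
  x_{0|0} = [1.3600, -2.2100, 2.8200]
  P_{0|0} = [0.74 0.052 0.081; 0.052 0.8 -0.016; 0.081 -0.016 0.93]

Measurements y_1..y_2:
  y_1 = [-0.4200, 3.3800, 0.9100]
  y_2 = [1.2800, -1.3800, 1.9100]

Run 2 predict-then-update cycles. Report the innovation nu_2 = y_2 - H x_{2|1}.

step 1: x^-=[2.1974, -3.0889, 2.3955]  P^-=[0.8249 -0.2728 0.2227; -0.2728 1.0275 -0.1052; 0.2227 -0.1052 0.8610]  S=[1.3010 -0.2422 0.3748; -0.2422 1.7530 -0.5647; 0.3748 -0.5647 1.3272]  K=[0.5697 -0.1577 0.0286; 0.0934 0.6322 -0.0002; 0.0641 0.0580 0.6838]  nu=[-2.2045, 7.2317, -2.2482]  x^+=[-0.2634, 1.2775, 1.1365]  P^+=[0.2971 -0.0743 -0.0358; -0.0743 0.3441 0.0542; -0.0358 0.0542 0.2430]
step 2: x^-=[-0.2756, 1.2211, 1.1606]  P^-=[0.3868 -0.1824 -0.0071; -0.1824 0.4873 0.0478; -0.0071 0.0478 0.2874]  S=[0.8040 -0.1482 0.0654; -0.1482 1.0878 -0.1443; 0.0654 -0.1443 0.6337]  K=[0.3922 -0.1608 0.0153; 0.0188 0.4671 0.0108; 0.0341 0.0588 0.4482]  nu=[1.0763, -2.4192, 1.0035]  x^+=[0.5508, 0.1222, 1.5048]  P^+=[0.2147 -0.0795 -0.0311; -0.0795 0.2536 0.0466; -0.0311 0.0466 0.1616]

innov = [1.0763, -2.4192, 1.0035]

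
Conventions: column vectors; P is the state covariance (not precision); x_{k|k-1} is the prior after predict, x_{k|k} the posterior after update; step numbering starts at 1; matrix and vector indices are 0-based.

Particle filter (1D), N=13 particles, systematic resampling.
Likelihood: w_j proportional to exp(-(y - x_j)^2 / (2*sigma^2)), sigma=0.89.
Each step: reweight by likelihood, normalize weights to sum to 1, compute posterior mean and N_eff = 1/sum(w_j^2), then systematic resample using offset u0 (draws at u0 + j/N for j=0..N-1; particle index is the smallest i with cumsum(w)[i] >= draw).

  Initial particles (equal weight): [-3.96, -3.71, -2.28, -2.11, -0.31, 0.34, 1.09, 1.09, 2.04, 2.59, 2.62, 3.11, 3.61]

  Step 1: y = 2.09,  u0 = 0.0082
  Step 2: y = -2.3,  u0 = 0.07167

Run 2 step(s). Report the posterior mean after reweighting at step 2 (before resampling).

step 1: w=[0.0000, 0.0000, 0.0000, 0.0000, 0.0056, 0.0309, 0.1138, 0.1138, 0.2135, 0.1826, 0.1791, 0.1109, 0.0497]  mean=2.1591  Neff=6.5501  idx=[5, 6, 7, 7, 8, 8, 8, 9, 9, 10, 10, 11, 11]
step 2: w=[0.8514, 0.0490, 0.0490, 0.0490, 0.0005, 0.0005, 0.0005, 0.0000, 0.0000, 0.0000, 0.0000, 0.0000, 0.0000]  mean=0.4529  Neff=1.3658  idx=[0, 0, 0, 0, 0, 0, 0, 0, 0, 0, 0, 2, 3]

post_mean = 0.4529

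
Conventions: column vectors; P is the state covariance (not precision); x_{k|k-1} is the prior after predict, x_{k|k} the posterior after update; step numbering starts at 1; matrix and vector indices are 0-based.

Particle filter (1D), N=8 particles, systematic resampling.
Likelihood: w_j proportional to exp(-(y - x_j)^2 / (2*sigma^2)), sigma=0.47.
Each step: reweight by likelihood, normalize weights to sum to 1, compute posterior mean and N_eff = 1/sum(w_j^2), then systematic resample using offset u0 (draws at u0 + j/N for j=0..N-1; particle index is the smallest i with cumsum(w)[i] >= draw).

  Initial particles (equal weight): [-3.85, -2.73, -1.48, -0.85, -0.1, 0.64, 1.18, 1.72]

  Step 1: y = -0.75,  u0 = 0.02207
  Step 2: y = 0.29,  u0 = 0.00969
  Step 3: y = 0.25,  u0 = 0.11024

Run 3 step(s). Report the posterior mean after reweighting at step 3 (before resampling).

post_mean = -0.1090

step 1: w=[0.0000, 0.0001, 0.1788, 0.5839, 0.2295, 0.0075, 0.0001, 0.0000]  mean=-0.7791  Neff=2.3492  idx=[2, 2, 3, 3, 3, 3, 4, 4]
step 2: w=[0.0005, 0.0005, 0.0324, 0.0324, 0.0324, 0.0324, 0.4347, 0.4347]  mean=-0.1985  Neff=2.6165  idx=[2, 6, 6, 6, 6, 7, 7, 7]
step 3: w=[0.0120, 0.1411, 0.1411, 0.1411, 0.1411, 0.1411, 0.1411, 0.1411]  mean=-0.1090  Neff=7.1642  idx=[1, 2, 3, 4, 5, 6, 7, 7]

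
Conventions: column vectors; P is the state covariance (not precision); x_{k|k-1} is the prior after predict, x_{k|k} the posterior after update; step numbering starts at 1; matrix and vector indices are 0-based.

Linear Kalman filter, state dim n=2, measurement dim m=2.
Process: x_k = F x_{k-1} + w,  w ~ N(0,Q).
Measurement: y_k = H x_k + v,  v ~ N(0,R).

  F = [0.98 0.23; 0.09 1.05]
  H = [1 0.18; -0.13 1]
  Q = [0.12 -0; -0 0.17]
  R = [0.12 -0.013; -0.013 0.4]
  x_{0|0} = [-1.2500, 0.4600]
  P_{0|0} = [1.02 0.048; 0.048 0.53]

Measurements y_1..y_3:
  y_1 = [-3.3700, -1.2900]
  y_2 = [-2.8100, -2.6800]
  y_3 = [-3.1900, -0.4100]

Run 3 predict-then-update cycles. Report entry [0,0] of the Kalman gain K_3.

K[0,0] = 0.6041

step 1: x^-=[-1.1192, 0.3705]  P^-=[1.1493 0.2683; 0.2683 0.7717]  S=[1.3909 0.2386; 0.2386 1.1213]  K=[0.8747 -0.0800; 0.1869 0.6173]  nu=[-2.3175, -1.8060]  x^+=[-3.0019, -1.1775]  P^+=[0.1112 -0.0289; -0.0289 0.2407]
step 2: x^-=[-3.2127, -1.5066]  P^-=[0.2265 0.0376; 0.0376 0.4308]  S=[0.3740 0.0718; 0.0718 0.8249]  K=[0.6324 -0.0452; 0.2122 0.4979]  nu=[0.6739, -1.5911]  x^+=[-2.7146, -2.1557]  P^+=[0.0794 -0.0160; -0.0160 0.1943]
step 3: x^-=[-3.1562, -2.5078]  P^-=[0.1993 0.0372; 0.0372 0.3819]  S=[0.3450 0.0661; 0.0661 0.7756]  K=[0.6041 -0.0370; 0.2173 0.4676]  nu=[0.4176, 1.6875]  x^+=[-2.9663, -1.6280]  P^+=[0.0753 -0.0129; -0.0129 0.1825]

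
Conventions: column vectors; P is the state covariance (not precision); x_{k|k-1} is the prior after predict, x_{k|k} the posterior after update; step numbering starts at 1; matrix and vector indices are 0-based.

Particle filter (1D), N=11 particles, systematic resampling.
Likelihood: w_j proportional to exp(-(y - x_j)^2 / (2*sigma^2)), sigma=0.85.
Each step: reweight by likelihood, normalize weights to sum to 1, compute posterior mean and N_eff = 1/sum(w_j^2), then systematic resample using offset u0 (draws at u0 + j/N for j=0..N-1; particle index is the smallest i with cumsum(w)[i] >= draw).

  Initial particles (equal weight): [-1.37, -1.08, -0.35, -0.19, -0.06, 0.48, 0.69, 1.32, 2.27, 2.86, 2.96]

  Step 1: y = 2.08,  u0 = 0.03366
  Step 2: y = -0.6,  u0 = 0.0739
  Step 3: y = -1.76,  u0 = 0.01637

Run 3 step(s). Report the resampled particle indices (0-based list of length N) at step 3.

step 1: w=[0.0001, 0.0003, 0.0049, 0.0083, 0.0123, 0.0499, 0.0770, 0.1967, 0.2862, 0.1926, 0.1717]  mean=2.0408  Neff=5.1069  idx=[5, 6, 7, 7, 8, 8, 8, 9, 9, 10, 10]
step 2: w=[0.4802, 0.3403, 0.0839, 0.0839, 0.0036, 0.0036, 0.0036, 0.0003, 0.0003, 0.0002, 0.0002]  mean=0.7139  Neff=2.7742  idx=[0, 0, 0, 0, 0, 1, 1, 1, 1, 2, 3]
step 3: w=[0.1406, 0.1406, 0.1406, 0.1406, 0.1406, 0.0711, 0.0711, 0.0711, 0.0711, 0.0064, 0.0064]  mean=0.5504  Neff=8.3964  idx=[0, 0, 1, 2, 2, 3, 3, 4, 5, 6, 8]

resampled_idx = [0, 0, 1, 2, 2, 3, 3, 4, 5, 6, 8]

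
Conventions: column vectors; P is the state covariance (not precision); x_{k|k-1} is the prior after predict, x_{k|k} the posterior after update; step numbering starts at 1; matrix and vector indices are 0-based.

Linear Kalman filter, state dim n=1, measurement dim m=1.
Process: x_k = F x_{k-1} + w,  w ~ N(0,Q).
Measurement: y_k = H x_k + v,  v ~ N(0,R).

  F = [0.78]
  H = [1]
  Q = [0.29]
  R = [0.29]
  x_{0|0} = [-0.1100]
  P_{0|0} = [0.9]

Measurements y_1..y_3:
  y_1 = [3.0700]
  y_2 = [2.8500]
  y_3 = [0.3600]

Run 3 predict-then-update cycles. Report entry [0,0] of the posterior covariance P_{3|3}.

step 1: x^-=[-0.0858]  P^-=[0.8376]  S=[1.1276]  K=[0.7428]  nu=[3.1558]  x^+=[2.2584]  P^+=[0.2154]
step 2: x^-=[1.7615]  P^-=[0.4211]  S=[0.7111]  K=[0.5922]  nu=[1.0885]  x^+=[2.4061]  P^+=[0.1717]
step 3: x^-=[1.8767]  P^-=[0.3945]  S=[0.6845]  K=[0.5763]  nu=[-1.5167]  x^+=[1.0026]  P^+=[0.1671]

P_post[0,0] = 0.1671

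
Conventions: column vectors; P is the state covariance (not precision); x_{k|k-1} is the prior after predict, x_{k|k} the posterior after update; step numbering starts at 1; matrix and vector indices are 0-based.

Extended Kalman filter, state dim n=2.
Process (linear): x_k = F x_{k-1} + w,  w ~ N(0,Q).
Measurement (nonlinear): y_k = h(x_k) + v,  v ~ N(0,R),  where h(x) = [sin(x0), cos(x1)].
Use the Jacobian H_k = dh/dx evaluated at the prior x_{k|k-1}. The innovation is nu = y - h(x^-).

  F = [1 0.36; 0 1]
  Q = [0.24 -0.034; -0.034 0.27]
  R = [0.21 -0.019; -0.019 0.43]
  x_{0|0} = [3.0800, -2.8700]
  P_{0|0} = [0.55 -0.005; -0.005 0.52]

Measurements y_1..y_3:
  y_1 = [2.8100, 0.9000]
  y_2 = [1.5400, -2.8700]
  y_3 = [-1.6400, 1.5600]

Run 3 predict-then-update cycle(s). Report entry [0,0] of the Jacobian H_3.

H_jac[0,0] = 0.9813

step 1: x^-=[2.0468, -2.8700]  P^-=[0.8538 0.1482; 0.1482 0.7900]  H_jac=[-0.4582 0.0000; 0.0000 0.2683]  S=[0.3893 -0.0372; -0.0372 0.4869]  K=[-1.0046 0.0049; -0.1338 0.4251]  nu=[1.9212, 1.8633]  x^+=[0.1259, -2.3350]  P^+=[0.4606 0.0789; 0.0789 0.6908]
step 2: x^-=[-0.7147, -2.3350]  P^-=[0.8470 0.2936; 0.2936 0.9608]  H_jac=[0.7553 0.0000; 0.0000 0.7219]  S=[0.6932 0.1411; 0.1411 0.9308]  K=[0.9044 0.0906; 0.1736 0.7189]  nu=[2.1954, -2.1780]  x^+=[1.0734, -3.5197]  P^+=[0.2492 0.0302; 0.0302 0.4236]
step 3: x^-=[-0.1937, -3.5197]  P^-=[0.5658 0.1487; 0.1487 0.6936]  H_jac=[0.9813 0.0000; 0.0000 -0.3692]  S=[0.7549 -0.0729; -0.0729 0.5245]  K=[0.7353 -0.0025; 0.1482 -0.4676]  nu=[-1.4475, 2.4894]  x^+=[-1.2643, -4.8983]  P^+=[0.1574 0.0408; 0.0408 0.5523]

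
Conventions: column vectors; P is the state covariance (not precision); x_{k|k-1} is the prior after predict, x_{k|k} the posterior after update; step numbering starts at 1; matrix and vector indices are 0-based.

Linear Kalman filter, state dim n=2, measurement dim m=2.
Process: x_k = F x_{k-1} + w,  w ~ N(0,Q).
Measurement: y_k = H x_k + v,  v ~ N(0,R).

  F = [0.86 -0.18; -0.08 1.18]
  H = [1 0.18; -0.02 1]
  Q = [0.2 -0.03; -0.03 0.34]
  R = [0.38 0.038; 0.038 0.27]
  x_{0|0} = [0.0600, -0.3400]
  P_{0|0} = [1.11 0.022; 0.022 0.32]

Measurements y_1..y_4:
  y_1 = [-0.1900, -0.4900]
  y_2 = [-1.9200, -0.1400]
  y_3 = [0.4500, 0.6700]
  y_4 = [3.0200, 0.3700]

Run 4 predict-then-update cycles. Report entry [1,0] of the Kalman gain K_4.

K[1,0] = -0.0267

step 1: x^-=[0.1128, -0.4060]  P^-=[1.0245 -0.1517; -0.1517 0.7885]  S=[1.3755 0.0083; 0.0083 1.0650]  K=[0.7260 -0.1673; -0.0116 0.7433]  nu=[-0.2297, -0.0817]  x^+=[-0.0403, -0.4641]  P^+=[0.2717 -0.0122; -0.0122 0.2000]
step 2: x^-=[0.0489, -0.5444]  P^-=[0.4112 -0.1037; -0.1037 0.6225]  S=[0.7740 0.0385; 0.0385 0.8969]  K=[0.5144 -0.1469; -0.0239 0.6975]  nu=[-1.8709, 0.4054]  x^+=[-0.9731, -0.2170]  P^+=[0.1928 -0.0163; -0.0163 0.1871]
step 3: x^-=[-0.7978, -0.1782]  P^-=[0.3537 -0.0997; -0.0997 0.6048]  S=[0.7174 0.0404; 0.0404 0.8789]  K=[0.4761 -0.1434; -0.0262 0.6916]  nu=[1.2799, 0.8322]  x^+=[-0.3078, 0.3638]  P^+=[0.1785 -0.0171; -0.0171 0.1854]
step 4: x^-=[-0.3302, 0.4539]  P^-=[0.3433 -0.0992; -0.0992 0.6025]  S=[0.7071 0.0407; 0.0407 0.8766]  K=[0.4685 -0.1428; -0.0267 0.6908]  nu=[3.2685, -0.0905]  x^+=[1.2140, 0.3040]  P^+=[0.1757 -0.0172; -0.0172 0.1852]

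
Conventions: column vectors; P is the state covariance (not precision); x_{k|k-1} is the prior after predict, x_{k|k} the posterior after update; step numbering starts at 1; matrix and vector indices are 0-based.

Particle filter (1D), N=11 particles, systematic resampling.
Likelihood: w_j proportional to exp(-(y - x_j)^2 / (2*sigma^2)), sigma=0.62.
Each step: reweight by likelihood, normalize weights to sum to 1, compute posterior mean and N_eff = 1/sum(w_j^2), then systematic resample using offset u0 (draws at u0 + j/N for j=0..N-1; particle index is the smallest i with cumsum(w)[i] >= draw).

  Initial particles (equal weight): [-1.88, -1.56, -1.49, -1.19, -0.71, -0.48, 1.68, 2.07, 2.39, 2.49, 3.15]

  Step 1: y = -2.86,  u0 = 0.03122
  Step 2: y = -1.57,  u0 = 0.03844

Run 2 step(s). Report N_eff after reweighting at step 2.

step 1: w=[0.5574, 0.2158, 0.1692, 0.0517, 0.0048, 0.0012, 0.0000, 0.0000, 0.0000, 0.0000, 0.0000]  mean=-1.7020  Neff=2.5737  idx=[0, 0, 0, 0, 0, 0, 1, 1, 1, 2, 2]
step 2: w=[0.0859, 0.0859, 0.0859, 0.0859, 0.0859, 0.0859, 0.0973, 0.0973, 0.0973, 0.0965, 0.0965]  mean=-1.7113  Neff=10.9594  idx=[0, 1, 2, 3, 4, 5, 6, 7, 8, 9, 10]

N_eff = 10.9594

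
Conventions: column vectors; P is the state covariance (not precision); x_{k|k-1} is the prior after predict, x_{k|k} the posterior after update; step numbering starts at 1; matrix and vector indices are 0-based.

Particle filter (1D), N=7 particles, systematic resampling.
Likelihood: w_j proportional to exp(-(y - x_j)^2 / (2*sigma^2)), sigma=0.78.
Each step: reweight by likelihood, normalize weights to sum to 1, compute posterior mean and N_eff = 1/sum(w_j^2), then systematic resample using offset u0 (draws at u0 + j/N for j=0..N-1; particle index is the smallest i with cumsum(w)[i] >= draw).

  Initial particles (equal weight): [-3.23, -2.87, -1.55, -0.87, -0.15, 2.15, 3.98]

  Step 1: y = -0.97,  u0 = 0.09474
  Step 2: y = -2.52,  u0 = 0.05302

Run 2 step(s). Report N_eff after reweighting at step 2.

N_eff = 3.4651

step 1: w=[0.0063, 0.0215, 0.3170, 0.4145, 0.2405, 0.0001, 0.0000]  mean=-0.9698  Neff=3.0240  idx=[2, 2, 3, 3, 3, 4, 4]
step 2: w=[0.3654, 0.3654, 0.0845, 0.0845, 0.0845, 0.0078, 0.0078]  mean=-1.3557  Neff=3.4651  idx=[0, 0, 0, 1, 1, 2, 4]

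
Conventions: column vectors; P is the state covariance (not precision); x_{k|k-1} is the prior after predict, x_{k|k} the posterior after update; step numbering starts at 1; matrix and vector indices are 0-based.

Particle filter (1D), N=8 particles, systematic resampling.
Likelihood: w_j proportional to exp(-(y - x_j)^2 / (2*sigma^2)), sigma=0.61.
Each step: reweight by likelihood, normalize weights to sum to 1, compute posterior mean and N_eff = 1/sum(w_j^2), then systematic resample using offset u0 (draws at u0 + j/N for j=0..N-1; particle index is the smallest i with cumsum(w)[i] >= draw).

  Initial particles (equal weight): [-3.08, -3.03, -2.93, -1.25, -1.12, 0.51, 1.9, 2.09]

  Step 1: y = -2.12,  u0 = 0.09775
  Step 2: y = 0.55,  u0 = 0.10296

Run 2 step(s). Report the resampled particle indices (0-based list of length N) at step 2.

step 1: w=[0.1751, 0.1986, 0.2502, 0.2185, 0.1576, 0.0001, 0.0000, 0.0000]  mean=-2.3236  Neff=4.8719  idx=[0, 1, 1, 2, 2, 3, 4, 4]
step 2: w=[0.0000, 0.0000, 0.0000, 0.0000, 0.0000, 0.2143, 0.3929, 0.3929]  mean=-1.1479  Neff=2.8202  idx=[5, 6, 6, 6, 6, 7, 7, 7]

resampled_idx = [5, 6, 6, 6, 6, 7, 7, 7]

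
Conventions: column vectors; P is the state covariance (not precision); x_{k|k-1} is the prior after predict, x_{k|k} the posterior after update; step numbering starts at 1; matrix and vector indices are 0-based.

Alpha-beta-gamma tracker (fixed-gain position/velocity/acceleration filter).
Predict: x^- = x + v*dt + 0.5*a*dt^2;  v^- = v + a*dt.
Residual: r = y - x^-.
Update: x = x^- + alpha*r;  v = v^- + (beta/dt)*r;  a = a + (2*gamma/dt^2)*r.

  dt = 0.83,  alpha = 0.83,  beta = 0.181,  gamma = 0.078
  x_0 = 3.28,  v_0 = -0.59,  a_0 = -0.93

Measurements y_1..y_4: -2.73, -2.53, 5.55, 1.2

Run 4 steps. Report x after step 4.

x_post = 1.3031

step 1: x_pred=2.4700  r=-5.2000  x^+=-1.8460  v^+=-2.4959  a^+=-2.1075
step 2: x_pred=-4.6435  r=2.1135  x^+=-2.8893  v^+=-3.7842  a^+=-1.6289
step 3: x_pred=-6.5913  r=12.1413  x^+=3.4860  v^+=-2.4885  a^+=1.1204
step 4: x_pred=1.8064  r=-0.6064  x^+=1.3031  v^+=-1.6908  a^+=0.9831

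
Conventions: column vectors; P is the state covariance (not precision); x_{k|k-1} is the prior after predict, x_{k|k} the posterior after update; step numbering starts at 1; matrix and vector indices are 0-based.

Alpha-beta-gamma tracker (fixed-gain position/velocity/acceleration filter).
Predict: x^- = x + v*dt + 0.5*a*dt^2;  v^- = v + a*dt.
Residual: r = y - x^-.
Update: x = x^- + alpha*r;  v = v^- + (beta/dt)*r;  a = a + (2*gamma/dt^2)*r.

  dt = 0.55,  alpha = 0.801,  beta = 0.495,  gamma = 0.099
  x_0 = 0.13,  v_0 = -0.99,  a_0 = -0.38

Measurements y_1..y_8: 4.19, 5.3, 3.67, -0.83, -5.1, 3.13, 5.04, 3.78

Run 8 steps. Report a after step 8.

step 1: x_pred=-0.4720  r=4.6620  x^+=3.2623  v^+=2.9968  a^+=2.6715
step 2: x_pred=5.3146  r=-0.0146  x^+=5.3029  v^+=4.4530  a^+=2.6619
step 3: x_pred=8.1547  r=-4.4847  x^+=4.5624  v^+=1.8809  a^+=-0.2735
step 4: x_pred=5.5556  r=-6.3856  x^+=0.4407  v^+=-4.0165  a^+=-4.4531
step 5: x_pred=-2.4419  r=-2.6581  x^+=-4.5710  v^+=-8.8580  a^+=-6.1930
step 6: x_pred=-10.3796  r=13.5096  x^+=0.4416  v^+=-0.1055  a^+=2.6497
step 7: x_pred=0.7843  r=4.2557  x^+=4.1931  v^+=5.1820  a^+=5.4353
step 8: x_pred=7.8653  r=-4.0853  x^+=4.5930  v^+=4.4946  a^+=2.7612

a_post = 2.7612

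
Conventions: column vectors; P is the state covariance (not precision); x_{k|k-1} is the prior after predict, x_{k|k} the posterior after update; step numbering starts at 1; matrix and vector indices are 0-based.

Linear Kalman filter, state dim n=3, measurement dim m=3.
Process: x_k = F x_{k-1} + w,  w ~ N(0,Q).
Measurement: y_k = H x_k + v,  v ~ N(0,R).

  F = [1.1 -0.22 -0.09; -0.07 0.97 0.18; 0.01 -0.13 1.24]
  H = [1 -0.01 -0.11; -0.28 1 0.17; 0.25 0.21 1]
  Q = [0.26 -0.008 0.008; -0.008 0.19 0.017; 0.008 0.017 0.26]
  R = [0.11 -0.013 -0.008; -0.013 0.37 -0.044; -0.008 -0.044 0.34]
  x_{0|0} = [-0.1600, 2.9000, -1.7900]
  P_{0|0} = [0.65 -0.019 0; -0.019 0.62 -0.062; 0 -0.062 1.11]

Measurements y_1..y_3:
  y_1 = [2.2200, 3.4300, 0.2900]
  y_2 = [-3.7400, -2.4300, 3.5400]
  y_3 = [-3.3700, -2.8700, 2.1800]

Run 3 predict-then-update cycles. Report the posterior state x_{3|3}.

step 1: x^-=[-0.6529, 2.5020, -2.5982]  P^-=[1.0922 -0.2210 -0.0720; -0.2210 0.7934 0.1126; -0.0720 0.1126 1.9973]  S=[1.2470 -0.6128 -0.0760; -0.6128 1.4757 0.4772; -0.0760 0.4772 2.4286]  K=[0.8731 -0.0344 0.0977; 0.1267 0.6558 -0.0327; -0.1989 -0.0291 0.8242]  nu=[2.6121, 1.1869, 2.5260]  x^+=[1.8338, 3.5288, -1.0704]  P^+=[0.0961 -0.0022 0.0042; -0.0022 0.2579 -0.0946; 0.0042 -0.0946 0.3019]
step 2: x^-=[1.3371, 3.1019, -1.7677]  P^-=[0.3877 -0.0648 0.0134; -0.0648 0.4101 -0.0602; 0.0134 -0.0602 0.7592]  S=[0.5052 -0.1954 0.0062; -0.1954 0.8470 0.0662; 0.0062 0.0662 1.1162]  K=[0.7512 -0.0353 0.0846; 0.0753 0.5126 -0.0221; -0.1497 -0.0102 0.6733]  nu=[-5.2406, -4.8570, 4.3220]  x^+=[-2.0626, 0.1224, 1.9765]  P^+=[0.0829 -0.0041 0.0045; -0.0041 0.2007 -0.0718; 0.0045 -0.0718 0.2445]
step 3: x^-=[-2.4736, 0.6189, 2.4144]  P^-=[0.3702 -0.0556 0.0128; -0.0556 0.3626 -0.0389; 0.0128 -0.0389 0.6627]  S=[0.4865 -0.1815 0.0131; -0.1815 0.7974 0.0649; 0.0131 0.0649 1.0260]  K=[0.7442 -0.0344 0.0840; 0.0671 0.4819 -0.0086; -0.1385 0.0042 0.6425]  nu=[-0.6246, -4.5919, 0.2541]  x^+=[-2.7590, -1.6379, 2.6450]  P^+=[0.0821 -0.0039 0.0044; -0.0039 0.1874 -0.0631; 0.0044 -0.0631 0.2315]

x_post = [-2.7590, -1.6379, 2.6450]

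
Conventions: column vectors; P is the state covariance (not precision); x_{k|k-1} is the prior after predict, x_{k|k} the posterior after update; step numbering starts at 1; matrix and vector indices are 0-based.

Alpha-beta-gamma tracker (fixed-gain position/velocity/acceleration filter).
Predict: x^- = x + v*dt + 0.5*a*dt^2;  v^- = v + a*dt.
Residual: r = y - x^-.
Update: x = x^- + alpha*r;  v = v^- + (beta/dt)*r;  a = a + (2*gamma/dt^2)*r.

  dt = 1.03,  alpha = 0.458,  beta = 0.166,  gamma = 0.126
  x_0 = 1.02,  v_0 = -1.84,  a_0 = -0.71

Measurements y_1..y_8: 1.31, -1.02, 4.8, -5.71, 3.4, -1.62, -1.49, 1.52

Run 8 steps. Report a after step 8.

a_post = -1.6914

step 1: x_pred=-1.2518  r=2.5618  x^+=-0.0785  v^+=-2.1584  a^+=-0.1015
step 2: x_pred=-2.3555  r=1.3355  x^+=-1.7438  v^+=-2.0477  a^+=0.2157
step 3: x_pred=-3.7385  r=8.5385  x^+=0.1721  v^+=-0.4494  a^+=2.2439
step 4: x_pred=0.8996  r=-6.6096  x^+=-2.1276  v^+=0.7967  a^+=0.6740
step 5: x_pred=-0.9496  r=4.3496  x^+=1.0425  v^+=2.1918  a^+=1.7071
step 6: x_pred=4.2057  r=-5.8257  x^+=1.5375  v^+=3.0113  a^+=0.3233
step 7: x_pred=4.8106  r=-6.3006  x^+=1.9249  v^+=2.3289  a^+=-1.1733
step 8: x_pred=3.7013  r=-2.1813  x^+=2.7023  v^+=0.7688  a^+=-1.6914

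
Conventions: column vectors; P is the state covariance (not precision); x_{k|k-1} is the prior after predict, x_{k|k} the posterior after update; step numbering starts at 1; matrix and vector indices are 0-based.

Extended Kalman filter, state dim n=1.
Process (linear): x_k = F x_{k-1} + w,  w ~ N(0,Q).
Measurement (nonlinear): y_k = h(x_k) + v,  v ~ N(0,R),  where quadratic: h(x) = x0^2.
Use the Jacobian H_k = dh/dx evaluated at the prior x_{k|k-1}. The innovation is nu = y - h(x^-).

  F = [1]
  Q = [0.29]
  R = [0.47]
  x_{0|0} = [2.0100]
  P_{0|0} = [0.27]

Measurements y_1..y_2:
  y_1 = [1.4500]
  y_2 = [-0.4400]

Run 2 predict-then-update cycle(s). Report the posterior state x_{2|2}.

step 1: x^-=[2.0100]  P^-=[0.5600]  H_jac=[4.0200]  S=[9.5198]  K=[0.2365]  nu=[-2.5901]  x^+=[1.3975]  P^+=[0.0276]
step 2: x^-=[1.3975]  P^-=[0.3176]  H_jac=[2.7950]  S=[2.9515]  K=[0.3008]  nu=[-2.3930]  x^+=[0.6777]  P^+=[0.0506]

x_post = [0.6777]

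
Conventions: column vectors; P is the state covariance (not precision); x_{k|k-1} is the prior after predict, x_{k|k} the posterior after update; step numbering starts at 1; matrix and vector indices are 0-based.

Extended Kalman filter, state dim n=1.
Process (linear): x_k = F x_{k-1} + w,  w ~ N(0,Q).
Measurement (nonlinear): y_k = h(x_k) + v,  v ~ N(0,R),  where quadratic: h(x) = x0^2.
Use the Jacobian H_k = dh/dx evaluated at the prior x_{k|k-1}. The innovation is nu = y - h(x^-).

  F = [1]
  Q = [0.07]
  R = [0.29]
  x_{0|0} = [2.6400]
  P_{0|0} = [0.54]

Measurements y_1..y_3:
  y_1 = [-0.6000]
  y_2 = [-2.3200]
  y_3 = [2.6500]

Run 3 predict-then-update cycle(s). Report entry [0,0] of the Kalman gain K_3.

step 1: x^-=[2.6400]  P^-=[0.6100]  H_jac=[5.2800]  S=[17.2958]  K=[0.1862]  nu=[-7.5696]  x^+=[1.2304]  P^+=[0.0102]
step 2: x^-=[1.2304]  P^-=[0.0802]  H_jac=[2.4608]  S=[0.7758]  K=[0.2545]  nu=[-3.8339]  x^+=[0.2548]  P^+=[0.0300]
step 3: x^-=[0.2548]  P^-=[0.1000]  H_jac=[0.5096]  S=[0.3160]  K=[0.1613]  nu=[2.5851]  x^+=[0.6717]  P^+=[0.0918]

K[0,0] = 0.1613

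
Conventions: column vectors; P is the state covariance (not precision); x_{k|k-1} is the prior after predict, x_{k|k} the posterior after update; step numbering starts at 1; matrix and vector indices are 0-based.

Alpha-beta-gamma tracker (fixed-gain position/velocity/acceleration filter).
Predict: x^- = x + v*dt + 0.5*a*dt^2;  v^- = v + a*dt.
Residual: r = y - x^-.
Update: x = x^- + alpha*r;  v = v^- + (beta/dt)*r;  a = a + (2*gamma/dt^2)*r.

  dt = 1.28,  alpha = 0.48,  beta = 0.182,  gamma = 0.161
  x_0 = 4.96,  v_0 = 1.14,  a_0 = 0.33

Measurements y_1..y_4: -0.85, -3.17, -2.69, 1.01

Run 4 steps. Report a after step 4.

step 1: x_pred=6.6895  r=-7.5395  x^+=3.0706  v^+=0.4904  a^+=-1.1518
step 2: x_pred=2.7547  r=-5.9247  x^+=-0.0892  v^+=-1.8263  a^+=-2.3162
step 3: x_pred=-4.3242  r=1.6342  x^+=-3.5398  v^+=-4.5586  a^+=-1.9950
step 4: x_pred=-11.0092  r=12.0192  x^+=-5.2400  v^+=-5.4033  a^+=0.3672

a_post = 0.3672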